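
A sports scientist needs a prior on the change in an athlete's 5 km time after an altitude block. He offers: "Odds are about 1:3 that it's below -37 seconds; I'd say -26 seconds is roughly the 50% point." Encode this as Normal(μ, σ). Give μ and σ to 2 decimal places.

The p-quantile of Normal(μ,σ) is μ + z_p·σ, with z_{0.25} = -0.6745 and z_{0.5} = 0.
Eliminate σ: μ = (z₂·x₁ − z₁·x₂)/(z₂ − z₁) = (0·-37 − (-0.6745)·-26)/0.6745 = -26.00.
Then σ = (x₂ − x₁)/(z₂ − z₁) = (-26 − -37)/0.6745 = 16.31.

μ = -26.00, σ = 16.31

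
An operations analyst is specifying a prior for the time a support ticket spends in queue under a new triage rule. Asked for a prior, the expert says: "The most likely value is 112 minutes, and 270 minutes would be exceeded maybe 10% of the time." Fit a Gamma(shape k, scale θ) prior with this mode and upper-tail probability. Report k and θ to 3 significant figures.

k ≈ 3.48, θ ≈ 45.1

Gamma(k,θ) with k>1 has mode (k−1)θ, so θ = 112/(k−1).
Need P(X < 270) = 0.9 with θ tied to k this way. Start at k = 2, θ = 112: P(X<270) ≈ 0.694.
Too low — raise k to concentrate. Iterating converges to k ≈ 3.48.
Then θ = 112/(3.48−1) ≈ 45.1.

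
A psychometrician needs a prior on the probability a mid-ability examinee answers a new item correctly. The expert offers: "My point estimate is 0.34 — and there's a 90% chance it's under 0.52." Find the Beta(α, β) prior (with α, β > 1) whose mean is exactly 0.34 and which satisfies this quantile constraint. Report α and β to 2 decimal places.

α ≈ 3.99, β ≈ 7.75

With mean 0.34 fixed, write α = 0.34s, β = 0.66s where s = α+β.
Need P(θ < 0.52) = 0.9 under Beta(0.34s, 0.66s). Normal approximation: (q−m)/√(m(1−m)/s) ≈ z_{0.9} = 1.28, so s ≈ 0.34·0.66·(1.28)²/(0.52−0.34)² = 11.4.
At s = 11.4: P(θ<0.52) ≈ 0.897. Adjusting to match 0.9 gives s ≈ 11.75.
So α = 0.34·11.75 ≈ 3.99, β = 0.66·11.75 ≈ 7.75.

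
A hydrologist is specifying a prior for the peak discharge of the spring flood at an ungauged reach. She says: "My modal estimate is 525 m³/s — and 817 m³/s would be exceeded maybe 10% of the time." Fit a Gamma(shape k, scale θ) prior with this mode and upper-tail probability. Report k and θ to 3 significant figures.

k ≈ 10.6, θ ≈ 54.9

Gamma(k,θ) with k>1 has mode (k−1)θ, so θ = 525/(k−1).
Need P(X < 817) = 0.9 with θ tied to k this way. Start at k = 2, θ = 525: P(X<817) ≈ 0.461.
Too low — raise k to concentrate. Iterating converges to k ≈ 10.6.
Then θ = 525/(10.6−1) ≈ 54.9.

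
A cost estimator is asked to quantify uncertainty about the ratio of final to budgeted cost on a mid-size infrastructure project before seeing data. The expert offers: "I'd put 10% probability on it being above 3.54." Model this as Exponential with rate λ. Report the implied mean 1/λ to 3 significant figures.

mean ≈ 1.54

P(T > 3.54) = e^(−λ·3.54) = 0.1, so λ = −ln(0.1)/3.54 = 0.65.
Mean = 1/λ = 1.54.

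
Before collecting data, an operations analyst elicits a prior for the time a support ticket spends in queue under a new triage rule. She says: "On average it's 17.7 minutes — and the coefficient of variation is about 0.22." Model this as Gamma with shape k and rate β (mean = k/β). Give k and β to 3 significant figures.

For Gamma(k, rate β): mean = k/β, variance = k/β², so CV = 1/√k.
CV = 0.22, hence k = 1/CV² = 20.7.
Then β = k/mean = 20.7/17.7 = 1.17.

k ≈ 20.7, β ≈ 1.17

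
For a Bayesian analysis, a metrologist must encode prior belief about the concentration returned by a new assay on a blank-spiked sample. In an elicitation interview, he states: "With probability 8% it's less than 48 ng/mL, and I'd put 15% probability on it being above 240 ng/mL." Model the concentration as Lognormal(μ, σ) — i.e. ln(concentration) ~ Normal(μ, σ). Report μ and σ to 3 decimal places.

If T ~ Lognormal(μ,σ) then ln T ~ Normal(μ,σ), so the p-quantile of ln T is μ + z_p·σ.
ln(48) = 3.871 and ln(240) = 5.481; z_{0.08} = -1.405, z_{0.85} = 1.036.
σ = (5.481 − 3.871)/(1.036 − (-1.405)) = 0.659.
μ = 3.871 − (-1.405)·0.659 = 4.797.

μ ≈ 4.797, σ ≈ 0.659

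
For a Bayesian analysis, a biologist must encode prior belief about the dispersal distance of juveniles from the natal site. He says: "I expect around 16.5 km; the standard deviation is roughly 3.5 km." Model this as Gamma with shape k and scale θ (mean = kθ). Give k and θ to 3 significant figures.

k ≈ 22.2, θ ≈ 0.742

For Gamma(k, scale θ): mean = kθ, variance = kθ², so CV = 1/√k.
CV = SD/mean = 3.5/16.5 = 0.2121, hence k = 1/CV² = 22.2.
Then θ = mean/k = 16.5/22.2 = 0.742.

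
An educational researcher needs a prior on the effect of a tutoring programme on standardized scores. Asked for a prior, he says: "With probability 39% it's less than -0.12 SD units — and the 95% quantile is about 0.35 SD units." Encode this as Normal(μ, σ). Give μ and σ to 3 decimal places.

μ = -0.052, σ = 0.244

The p-quantile of Normal(μ,σ) is μ + z_p·σ, with z_{0.39} = -0.2793 and z_{0.95} = 1.645.
Eliminate σ: μ = (z₂·x₁ − z₁·x₂)/(z₂ − z₁) = (1.645·-0.12 − (-0.2793)·0.35)/1.924 = -0.052.
Then σ = (x₂ − x₁)/(z₂ − z₁) = (0.35 − -0.12)/1.924 = 0.244.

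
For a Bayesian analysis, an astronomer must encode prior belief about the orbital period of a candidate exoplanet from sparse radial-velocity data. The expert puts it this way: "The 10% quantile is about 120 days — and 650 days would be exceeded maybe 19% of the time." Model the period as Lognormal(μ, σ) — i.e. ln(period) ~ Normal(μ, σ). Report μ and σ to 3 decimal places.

μ ≈ 5.790, σ ≈ 0.782

If T ~ Lognormal(μ,σ) then ln T ~ Normal(μ,σ), so the p-quantile of ln T is μ + z_p·σ.
ln(120) = 4.787 and ln(650) = 6.477; z_{0.1} = -1.282, z_{0.81} = 0.8779.
σ = (6.477 − 4.787)/(0.8779 − (-1.282)) = 0.782.
μ = 4.787 − (-1.282)·0.782 = 5.790.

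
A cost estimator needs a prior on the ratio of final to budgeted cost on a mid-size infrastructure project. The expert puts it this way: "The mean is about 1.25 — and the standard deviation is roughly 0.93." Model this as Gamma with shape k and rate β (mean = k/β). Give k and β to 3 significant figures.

k ≈ 1.81, β ≈ 1.45

For Gamma(k, rate β): mean = k/β, variance = k/β², so CV = 1/√k.
CV = SD/mean = 0.93/1.25 = 0.744, hence k = 1/CV² = 1.81.
Then β = k/mean = 1.81/1.25 = 1.45.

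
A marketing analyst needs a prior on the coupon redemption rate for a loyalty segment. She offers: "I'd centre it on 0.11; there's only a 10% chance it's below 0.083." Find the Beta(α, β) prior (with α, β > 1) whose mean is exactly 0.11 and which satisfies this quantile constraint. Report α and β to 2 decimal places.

α ≈ 22.62, β ≈ 182.98

With mean 0.11 fixed, write α = 0.11s, β = 0.89s where s = α+β.
Need P(θ < 0.083) = 0.1 under Beta(0.11s, 0.89s). Normal approximation: (q−m)/√(m(1−m)/s) ≈ z_{0.1} = -1.28, so s ≈ 0.11·0.89·(-1.28)²/(0.083−0.11)² = 220.6.
At s = 220.6: P(θ<0.083) ≈ 0.091. Adjusting to match 0.1 gives s ≈ 205.60.
So α = 0.11·205.60 ≈ 22.62, β = 0.89·205.60 ≈ 182.98.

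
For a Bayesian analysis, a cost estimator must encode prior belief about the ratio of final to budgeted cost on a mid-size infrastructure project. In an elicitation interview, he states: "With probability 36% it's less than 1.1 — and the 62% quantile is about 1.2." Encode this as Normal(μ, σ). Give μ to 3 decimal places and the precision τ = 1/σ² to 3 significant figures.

The p-quantile of Normal(μ,σ) is μ + z_p·σ, with z_{0.36} = -0.3585 and z_{0.62} = 0.3055.
Eliminate σ: μ = (z₂·x₁ − z₁·x₂)/(z₂ − z₁) = (0.3055·1.1 − (-0.3585)·1.2)/0.6639 = 1.154.
Then σ = (x₂ − x₁)/(z₂ − z₁) = (1.2 − 1.1)/0.6639 = 0.151.
Precision τ = 1/σ² = 1/0.1506² = 44.1.

μ = 1.154, τ = 44.1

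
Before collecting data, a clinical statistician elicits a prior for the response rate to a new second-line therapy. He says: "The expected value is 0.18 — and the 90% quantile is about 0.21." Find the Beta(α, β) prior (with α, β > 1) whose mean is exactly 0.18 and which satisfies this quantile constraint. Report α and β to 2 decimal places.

α ≈ 49.92, β ≈ 227.42

With mean 0.18 fixed, write α = 0.18s, β = 0.82s where s = α+β.
Need P(θ < 0.21) = 0.9 under Beta(0.18s, 0.82s). Normal approximation: (q−m)/√(m(1−m)/s) ≈ z_{0.9} = 1.28, so s ≈ 0.18·0.82·(1.28)²/(0.21−0.18)² = 269.3.
At s = 269.3: P(θ<0.21) ≈ 0.897. Adjusting to match 0.9 gives s ≈ 277.34.
So α = 0.18·277.34 ≈ 49.92, β = 0.82·277.34 ≈ 227.42.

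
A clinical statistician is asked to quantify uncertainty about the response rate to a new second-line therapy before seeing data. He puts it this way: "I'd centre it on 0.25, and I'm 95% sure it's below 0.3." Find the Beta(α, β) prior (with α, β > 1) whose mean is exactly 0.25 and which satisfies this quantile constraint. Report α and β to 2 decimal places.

α ≈ 53.26, β ≈ 159.78

With mean 0.25 fixed, write α = 0.25s, β = 0.75s where s = α+β.
Need P(θ < 0.3) = 0.95 under Beta(0.25s, 0.75s). Normal approximation: (q−m)/√(m(1−m)/s) ≈ z_{0.95} = 1.64, so s ≈ 0.25·0.75·(1.64)²/(0.3−0.25)² = 202.9.
At s = 202.9: P(θ<0.3) ≈ 0.946. Adjusting to match 0.95 gives s ≈ 213.04.
So α = 0.25·213.04 ≈ 53.26, β = 0.75·213.04 ≈ 159.78.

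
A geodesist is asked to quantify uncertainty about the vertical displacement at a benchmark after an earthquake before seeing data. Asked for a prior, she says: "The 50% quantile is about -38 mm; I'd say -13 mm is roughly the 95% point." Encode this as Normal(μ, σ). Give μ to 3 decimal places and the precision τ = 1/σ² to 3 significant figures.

μ = -38.000, τ = 0.00433

The p-quantile of Normal(μ,σ) is μ + z_p·σ, with z_{0.5} = 0 and z_{0.95} = 1.645.
Eliminate σ: μ = (z₂·x₁ − z₁·x₂)/(z₂ − z₁) = (1.645·-38 − (0)·-13)/1.645 = -38.000.
Then σ = (x₂ − x₁)/(z₂ − z₁) = (-13 − -38)/1.645 = 15.199.
Precision τ = 1/σ² = 1/15.2² = 0.00433.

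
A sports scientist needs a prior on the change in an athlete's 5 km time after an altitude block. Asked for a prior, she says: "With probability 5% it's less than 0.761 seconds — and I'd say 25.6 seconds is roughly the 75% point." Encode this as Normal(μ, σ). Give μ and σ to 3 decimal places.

μ = 18.377, σ = 10.709

The p-quantile of Normal(μ,σ) is μ + z_p·σ, with z_{0.05} = -1.645 and z_{0.75} = 0.6745.
Eliminate σ: μ = (z₂·x₁ − z₁·x₂)/(z₂ − z₁) = (0.6745·0.761 − (-1.645)·25.6)/2.319 = 18.377.
Then σ = (x₂ − x₁)/(z₂ − z₁) = (25.6 − 0.761)/2.319 = 10.709.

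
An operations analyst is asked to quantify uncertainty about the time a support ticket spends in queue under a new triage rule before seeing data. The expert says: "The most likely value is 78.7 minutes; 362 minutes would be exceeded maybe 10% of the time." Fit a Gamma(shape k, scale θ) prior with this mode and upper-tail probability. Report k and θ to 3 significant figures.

Gamma(k,θ) with k>1 has mode (k−1)θ, so θ = 78.7/(k−1).
Need P(X < 362) = 0.9 with θ tied to k this way. Start at k = 2, θ = 78.7: P(X<362) ≈ 0.944.
Too high — lower k to spread out. Iterating converges to k ≈ 1.77.
Then θ = 78.7/(1.77−1) ≈ 102.

k ≈ 1.77, θ ≈ 102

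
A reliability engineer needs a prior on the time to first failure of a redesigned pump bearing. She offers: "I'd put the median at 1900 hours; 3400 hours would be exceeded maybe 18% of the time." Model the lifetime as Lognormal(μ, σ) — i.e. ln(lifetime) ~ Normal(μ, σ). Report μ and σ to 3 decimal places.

If T ~ Lognormal(μ,σ) then ln T ~ Normal(μ,σ), so the p-quantile of ln T is μ + z_p·σ.
ln(1900) = 7.55 and ln(3400) = 8.132; z_{0.5} = 0, z_{0.82} = 0.9154.
σ = (8.132 − 7.55)/(0.9154 − (0)) = 0.636.
μ = 7.55 − (0)·0.636 = 7.550.

μ ≈ 7.550, σ ≈ 0.636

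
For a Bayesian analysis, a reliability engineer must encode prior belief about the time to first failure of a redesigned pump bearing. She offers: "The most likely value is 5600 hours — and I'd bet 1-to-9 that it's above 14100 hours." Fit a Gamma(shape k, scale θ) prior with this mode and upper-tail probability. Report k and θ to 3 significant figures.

Gamma(k,θ) with k>1 has mode (k−1)θ, so θ = 5600/(k−1).
Need P(X < 14100) = 0.9 with θ tied to k this way. Start at k = 2, θ = 5600: P(X<14100) ≈ 0.716.
Too low — raise k to concentrate. Iterating converges to k ≈ 3.25.
Then θ = 5600/(3.25−1) ≈ 2490.

k ≈ 3.25, θ ≈ 2490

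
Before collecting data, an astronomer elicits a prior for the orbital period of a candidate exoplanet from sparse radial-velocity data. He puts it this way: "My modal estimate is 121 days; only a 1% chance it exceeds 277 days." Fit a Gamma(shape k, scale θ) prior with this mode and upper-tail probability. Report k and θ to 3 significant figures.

Gamma(k,θ) with k>1 has mode (k−1)θ, so θ = 121/(k−1).
Need P(X < 277) = 0.99 with θ tied to k this way. Start at k = 2, θ = 121: P(X<277) ≈ 0.667.
Too low — raise k to concentrate. Iterating converges to k ≈ 7.97.
Then θ = 121/(7.97−1) ≈ 17.4.

k ≈ 7.97, θ ≈ 17.4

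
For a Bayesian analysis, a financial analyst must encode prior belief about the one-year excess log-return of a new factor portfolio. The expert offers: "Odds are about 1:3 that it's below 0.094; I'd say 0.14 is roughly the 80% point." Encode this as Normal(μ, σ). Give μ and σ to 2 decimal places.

μ = 0.11, σ = 0.03

For Normal(μ,σ), the p-quantile is μ + z_p·σ. Here z_{0.25} = -0.6745, z_{0.8} = 0.8416.
So 0.094 = μ − 0.6745σ and 0.14 = μ + 0.8416σ.
Subtracting: σ = (0.14 − 0.094)/(0.8416 − (-0.6745)) = 0.03.
Then μ = 0.094 − (-0.6745)·0.03 = 0.11.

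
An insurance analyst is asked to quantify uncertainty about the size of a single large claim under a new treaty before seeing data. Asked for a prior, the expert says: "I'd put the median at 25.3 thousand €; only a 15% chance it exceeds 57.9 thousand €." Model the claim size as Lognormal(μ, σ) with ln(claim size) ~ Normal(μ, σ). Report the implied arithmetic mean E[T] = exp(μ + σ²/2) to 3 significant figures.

E[T] ≈ 34.8 thousand €

If T ~ Lognormal(μ,σ) then ln T ~ Normal(μ,σ), so the p-quantile of ln T is μ + z_p·σ.
ln(25.3) = 3.231 and ln(57.9) = 4.059; z_{0.5} = 0, z_{0.85} = 1.036.
σ = (4.059 − 3.231)/(1.036 − (0)) = 0.799.
μ = 3.231 − (0)·0.799 = 3.231.
E[T] = exp(μ + σ²/2) = exp(3.231 + 0.3190) = 34.8 thousand €.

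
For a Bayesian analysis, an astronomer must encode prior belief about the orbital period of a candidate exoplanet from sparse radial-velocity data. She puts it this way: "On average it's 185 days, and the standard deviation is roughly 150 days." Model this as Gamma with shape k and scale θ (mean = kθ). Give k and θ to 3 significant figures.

k ≈ 1.52, θ ≈ 122

For Gamma(k, scale θ): mean = kθ, variance = kθ², so CV = 1/√k.
CV = SD/mean = 150/185 = 0.8108, hence k = 1/CV² = 1.52.
Then θ = mean/k = 185/1.52 = 122.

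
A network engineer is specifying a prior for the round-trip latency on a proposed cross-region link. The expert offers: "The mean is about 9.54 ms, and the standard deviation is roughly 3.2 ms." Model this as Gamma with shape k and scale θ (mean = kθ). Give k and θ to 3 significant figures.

k ≈ 8.89, θ ≈ 1.07

For Gamma(k, scale θ): mean = kθ, variance = kθ², so CV = 1/√k.
CV = SD/mean = 3.2/9.54 = 0.3354, hence k = 1/CV² = 8.89.
Then θ = mean/k = 9.54/8.89 = 1.07.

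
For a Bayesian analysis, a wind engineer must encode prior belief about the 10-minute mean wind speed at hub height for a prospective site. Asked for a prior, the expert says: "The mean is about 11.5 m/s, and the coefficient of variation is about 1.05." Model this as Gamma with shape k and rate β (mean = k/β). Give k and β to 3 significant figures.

k ≈ 0.907, β ≈ 0.0789

For Gamma(k, rate β): mean = k/β, variance = k/β², so CV = 1/√k.
CV = 1.05, hence k = 1/CV² = 0.907.
Then β = k/mean = 0.907/11.5 = 0.0789.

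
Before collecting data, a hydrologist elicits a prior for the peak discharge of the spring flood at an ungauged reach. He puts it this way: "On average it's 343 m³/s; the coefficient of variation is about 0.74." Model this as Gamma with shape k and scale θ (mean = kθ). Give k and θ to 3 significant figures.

k ≈ 1.83, θ ≈ 188

For Gamma(k, scale θ): mean = kθ, variance = kθ², so CV = 1/√k.
CV = 0.74, hence k = 1/CV² = 1.83.
Then θ = mean/k = 343/1.83 = 188.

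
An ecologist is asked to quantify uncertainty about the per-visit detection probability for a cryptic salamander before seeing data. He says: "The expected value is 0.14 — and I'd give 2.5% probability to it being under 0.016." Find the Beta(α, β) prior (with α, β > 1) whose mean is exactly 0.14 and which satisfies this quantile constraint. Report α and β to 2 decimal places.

α ≈ 1.81, β ≈ 11.11

With mean 0.14 fixed, write α = 0.14s, β = 0.86s where s = α+β.
Need P(θ < 0.016) = 0.025 under Beta(0.14s, 0.86s). Normal approximation: (q−m)/√(m(1−m)/s) ≈ z_{0.025} = -1.96, so s ≈ 0.14·0.86·(-1.96)²/(0.016−0.14)² = 30.1.
At s = 30.1: P(θ<0.016) ≈ 0.001. Adjusting to match 0.025 gives s ≈ 12.92.
So α = 0.14·12.92 ≈ 1.81, β = 0.86·12.92 ≈ 11.11.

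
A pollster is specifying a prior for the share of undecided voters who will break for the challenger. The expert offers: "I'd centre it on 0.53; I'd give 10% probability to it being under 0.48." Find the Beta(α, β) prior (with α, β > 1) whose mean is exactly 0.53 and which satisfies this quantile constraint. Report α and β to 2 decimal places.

α ≈ 86.83, β ≈ 77.00

With mean 0.53 fixed, write α = 0.53s, β = 0.47s where s = α+β.
Need P(θ < 0.48) = 0.1 under Beta(0.53s, 0.47s). Normal approximation: (q−m)/√(m(1−m)/s) ≈ z_{0.1} = -1.28, so s ≈ 0.53·0.47·(-1.28)²/(0.48−0.53)² = 163.6.
At s = 163.6: P(θ<0.48) ≈ 0.100. Adjusting to match 0.1 gives s ≈ 163.84.
So α = 0.53·163.84 ≈ 86.83, β = 0.47·163.84 ≈ 77.00.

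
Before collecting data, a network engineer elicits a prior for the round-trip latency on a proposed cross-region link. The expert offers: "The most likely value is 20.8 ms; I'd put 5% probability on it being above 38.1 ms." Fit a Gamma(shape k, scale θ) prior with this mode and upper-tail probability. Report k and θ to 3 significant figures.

Gamma(k,θ) with k>1 has mode (k−1)θ, so θ = 20.8/(k−1).
Need P(X < 38.1) = 0.95 with θ tied to k this way. Start at k = 2, θ = 20.8: P(X<38.1) ≈ 0.547.
Too low — raise k to concentrate. Iterating converges to k ≈ 8.6.
Then θ = 20.8/(8.6−1) ≈ 2.74.

k ≈ 8.6, θ ≈ 2.74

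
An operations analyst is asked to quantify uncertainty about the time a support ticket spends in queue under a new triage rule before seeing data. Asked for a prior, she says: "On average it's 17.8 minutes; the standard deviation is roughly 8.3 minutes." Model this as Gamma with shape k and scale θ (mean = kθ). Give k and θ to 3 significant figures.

For Gamma(k, scale θ): mean = kθ, variance = kθ², so CV = 1/√k.
CV = SD/mean = 8.3/17.8 = 0.4663, hence k = 1/CV² = 4.6.
Then θ = mean/k = 17.8/4.6 = 3.87.

k ≈ 4.6, θ ≈ 3.87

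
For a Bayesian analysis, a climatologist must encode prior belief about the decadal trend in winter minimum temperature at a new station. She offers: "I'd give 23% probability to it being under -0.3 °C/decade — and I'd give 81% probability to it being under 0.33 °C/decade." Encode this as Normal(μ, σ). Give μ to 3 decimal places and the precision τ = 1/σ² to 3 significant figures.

For Normal(μ,σ), the p-quantile is μ + z_p·σ. Here z_{0.23} = -0.7388, z_{0.81} = 0.8779.
So -0.3 = μ − 0.7388σ and 0.33 = μ + 0.8779σ.
Subtracting: σ = (0.33 − -0.3)/(0.8779 − (-0.7388)) = 0.390.
Then μ = -0.3 − (-0.7388)·0.390 = -0.012.
Precision τ = 1/σ² = 1/0.3897² = 6.59.

μ = -0.012, τ = 6.59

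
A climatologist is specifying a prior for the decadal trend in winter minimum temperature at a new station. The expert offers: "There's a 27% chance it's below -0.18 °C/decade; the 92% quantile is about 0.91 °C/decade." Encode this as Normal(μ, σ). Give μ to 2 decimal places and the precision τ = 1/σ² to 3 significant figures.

The p-quantile of Normal(μ,σ) is μ + z_p·σ, with z_{0.27} = -0.6128 and z_{0.92} = 1.405.
Eliminate σ: μ = (z₂·x₁ − z₁·x₂)/(z₂ − z₁) = (1.405·-0.18 − (-0.6128)·0.91)/2.018 = 0.15.
Then σ = (x₂ − x₁)/(z₂ − z₁) = (0.91 − -0.18)/2.018 = 0.54.
Precision τ = 1/σ² = 1/0.5402² = 3.43.

μ = 0.15, τ = 3.43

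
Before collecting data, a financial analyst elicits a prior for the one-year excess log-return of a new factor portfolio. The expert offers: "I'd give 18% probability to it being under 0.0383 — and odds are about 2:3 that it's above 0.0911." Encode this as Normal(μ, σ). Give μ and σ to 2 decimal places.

For Normal(μ,σ), the p-quantile is μ + z_p·σ. Here z_{0.18} = -0.9154, z_{0.6} = 0.2533.
So 0.0383 = μ − 0.9154σ and 0.0911 = μ + 0.2533σ.
Subtracting: σ = (0.0911 − 0.0383)/(0.2533 − (-0.9154)) = 0.05.
Then μ = 0.0383 − (-0.9154)·0.05 = 0.08.

μ = 0.08, σ = 0.05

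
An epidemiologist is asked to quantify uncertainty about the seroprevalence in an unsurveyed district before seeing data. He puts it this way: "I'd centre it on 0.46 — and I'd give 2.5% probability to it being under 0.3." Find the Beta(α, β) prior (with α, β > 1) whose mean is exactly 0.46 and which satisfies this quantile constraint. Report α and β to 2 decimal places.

With mean 0.46 fixed, write α = 0.46s, β = 0.54s where s = α+β.
Need P(θ < 0.3) = 0.025 under Beta(0.46s, 0.54s). Normal approximation: (q−m)/√(m(1−m)/s) ≈ z_{0.025} = -1.96, so s ≈ 0.46·0.54·(-1.96)²/(0.3−0.46)² = 37.3.
At s = 37.3: P(θ<0.3) ≈ 0.021. Adjusting to match 0.025 gives s ≈ 34.81.
So α = 0.46·34.81 ≈ 16.01, β = 0.54·34.81 ≈ 18.80.

α ≈ 16.01, β ≈ 18.80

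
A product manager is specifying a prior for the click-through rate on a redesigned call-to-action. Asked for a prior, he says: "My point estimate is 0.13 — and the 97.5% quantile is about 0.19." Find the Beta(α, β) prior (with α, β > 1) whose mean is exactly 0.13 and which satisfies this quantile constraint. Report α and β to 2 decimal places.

With mean 0.13 fixed, write α = 0.13s, β = 0.87s where s = α+β.
Need P(θ < 0.19) = 0.975 under Beta(0.13s, 0.87s). Normal approximation: (q−m)/√(m(1−m)/s) ≈ z_{0.975} = 1.96, so s ≈ 0.13·0.87·(1.96)²/(0.19−0.13)² = 120.7.
At s = 120.7: P(θ<0.19) ≈ 0.966. Adjusting to match 0.975 gives s ≈ 141.12.
So α = 0.13·141.12 ≈ 18.35, β = 0.87·141.12 ≈ 122.77.

α ≈ 18.35, β ≈ 122.77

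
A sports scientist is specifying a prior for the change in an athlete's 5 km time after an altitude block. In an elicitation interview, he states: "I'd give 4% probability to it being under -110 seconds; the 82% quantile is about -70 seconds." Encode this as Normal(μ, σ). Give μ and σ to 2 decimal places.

μ = -83.73, σ = 15.00

For Normal(μ,σ), the p-quantile is μ + z_p·σ. Here z_{0.04} = -1.751, z_{0.82} = 0.9154.
So -110 = μ − 1.751σ and -70 = μ + 0.9154σ.
Subtracting: σ = (-70 − -110)/(0.9154 − (-1.751)) = 15.00.
Then μ = -110 − (-1.751)·15.00 = -83.73.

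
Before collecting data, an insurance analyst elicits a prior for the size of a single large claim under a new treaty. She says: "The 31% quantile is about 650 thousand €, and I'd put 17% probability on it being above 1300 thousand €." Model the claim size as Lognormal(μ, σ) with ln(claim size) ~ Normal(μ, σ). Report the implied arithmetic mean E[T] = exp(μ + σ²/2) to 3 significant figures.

If T ~ Lognormal(μ,σ) then ln T ~ Normal(μ,σ), so the p-quantile of ln T is μ + z_p·σ.
ln(650) = 6.477 and ln(1300) = 7.17; z_{0.31} = -0.4959, z_{0.83} = 0.9542.
σ = (7.17 − 6.477)/(0.9542 − (-0.4959)) = 0.478.
μ = 6.477 − (-0.4959)·0.478 = 6.714.
E[T] = exp(μ + σ²/2) = exp(6.714 + 0.1143) = 924 thousand €.

E[T] ≈ 924 thousand €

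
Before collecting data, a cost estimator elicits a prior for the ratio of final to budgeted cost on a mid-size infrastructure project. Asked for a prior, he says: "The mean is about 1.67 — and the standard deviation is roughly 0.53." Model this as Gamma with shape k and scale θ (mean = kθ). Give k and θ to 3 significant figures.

k ≈ 9.93, θ ≈ 0.168

For Gamma(k, scale θ): mean = kθ, variance = kθ², so CV = 1/√k.
CV = SD/mean = 0.53/1.67 = 0.3174, hence k = 1/CV² = 9.93.
Then θ = mean/k = 1.67/9.93 = 0.168.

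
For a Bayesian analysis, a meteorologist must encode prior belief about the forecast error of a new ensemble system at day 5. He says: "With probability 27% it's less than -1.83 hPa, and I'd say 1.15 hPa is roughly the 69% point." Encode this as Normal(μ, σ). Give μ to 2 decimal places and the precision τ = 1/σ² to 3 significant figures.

For Normal(μ,σ), the p-quantile is μ + z_p·σ. Here z_{0.27} = -0.6128, z_{0.69} = 0.4959.
So -1.83 = μ − 0.6128σ and 1.15 = μ + 0.4959σ.
Subtracting: σ = (1.15 − -1.83)/(0.4959 − (-0.6128)) = 2.69.
Then μ = -1.83 − (-0.6128)·2.69 = -0.18.
Precision τ = 1/σ² = 1/2.688² = 0.138.

μ = -0.18, τ = 0.138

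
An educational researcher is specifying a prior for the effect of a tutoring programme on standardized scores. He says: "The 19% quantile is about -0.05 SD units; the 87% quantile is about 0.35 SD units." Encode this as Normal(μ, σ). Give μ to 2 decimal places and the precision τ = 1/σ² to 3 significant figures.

The p-quantile of Normal(μ,σ) is μ + z_p·σ, with z_{0.19} = -0.8779 and z_{0.87} = 1.126.
Eliminate σ: μ = (z₂·x₁ − z₁·x₂)/(z₂ − z₁) = (1.126·-0.05 − (-0.8779)·0.35)/2.004 = 0.13.
Then σ = (x₂ − x₁)/(z₂ − z₁) = (0.35 − -0.05)/2.004 = 0.20.
Precision τ = 1/σ² = 1/0.1996² = 25.1.

μ = 0.13, τ = 25.1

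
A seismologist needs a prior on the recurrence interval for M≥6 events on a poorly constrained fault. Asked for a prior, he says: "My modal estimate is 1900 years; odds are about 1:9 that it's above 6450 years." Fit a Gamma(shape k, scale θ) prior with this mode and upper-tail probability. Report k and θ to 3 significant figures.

k ≈ 2.26, θ ≈ 1510

Gamma(k,θ) with k>1 has mode (k−1)θ, so θ = 1900/(k−1).
Need P(X < 6450) = 0.9 with θ tied to k this way. Start at k = 2, θ = 1900: P(X<6450) ≈ 0.853.
Too low — raise k to concentrate. Iterating converges to k ≈ 2.26.
Then θ = 1900/(2.26−1) ≈ 1510.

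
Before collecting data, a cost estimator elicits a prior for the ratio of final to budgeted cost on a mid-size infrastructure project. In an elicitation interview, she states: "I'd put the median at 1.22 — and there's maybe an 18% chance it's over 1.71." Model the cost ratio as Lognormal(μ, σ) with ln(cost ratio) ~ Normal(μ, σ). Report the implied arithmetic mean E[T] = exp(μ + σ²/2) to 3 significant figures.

E[T] ≈ 1.31

If T ~ Lognormal(μ,σ) then ln T ~ Normal(μ,σ), so the p-quantile of ln T is μ + z_p·σ.
ln(1.22) = 0.1989 and ln(1.71) = 0.5365; z_{0.5} = 0, z_{0.82} = 0.9154.
σ = (0.5365 − 0.1989)/(0.9154 − (0)) = 0.369.
μ = 0.1989 − (0)·0.369 = 0.199.
E[T] = exp(μ + σ²/2) = exp(0.199 + 0.0680) = 1.31.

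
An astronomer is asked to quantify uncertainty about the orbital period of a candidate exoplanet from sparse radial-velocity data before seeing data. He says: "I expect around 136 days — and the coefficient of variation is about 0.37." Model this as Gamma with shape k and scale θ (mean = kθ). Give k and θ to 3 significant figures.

For Gamma(k, scale θ): mean = kθ, variance = kθ², so CV = 1/√k.
CV = 0.37, hence k = 1/CV² = 7.3.
Then θ = mean/k = 136/7.3 = 18.6.

k ≈ 7.3, θ ≈ 18.6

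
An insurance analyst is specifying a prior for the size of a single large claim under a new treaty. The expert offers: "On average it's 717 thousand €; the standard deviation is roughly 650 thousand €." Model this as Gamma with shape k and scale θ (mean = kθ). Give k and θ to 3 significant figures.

k ≈ 1.22, θ ≈ 589

For Gamma(k, scale θ): mean = kθ, variance = kθ², so CV = 1/√k.
CV = SD/mean = 650/717 = 0.9066, hence k = 1/CV² = 1.22.
Then θ = mean/k = 717/1.22 = 589.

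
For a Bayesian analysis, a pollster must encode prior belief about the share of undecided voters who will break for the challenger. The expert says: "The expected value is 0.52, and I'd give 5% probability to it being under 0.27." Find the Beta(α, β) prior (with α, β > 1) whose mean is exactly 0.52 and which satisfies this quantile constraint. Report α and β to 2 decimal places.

With mean 0.52 fixed, write α = 0.52s, β = 0.48s where s = α+β.
Need P(θ < 0.27) = 0.05 under Beta(0.52s, 0.48s). Normal approximation: (q−m)/√(m(1−m)/s) ≈ z_{0.05} = -1.64, so s ≈ 0.52·0.48·(-1.64)²/(0.27−0.52)² = 10.8.
At s = 10.8: P(θ<0.27) ≈ 0.044. Adjusting to match 0.05 gives s ≈ 10.07.
So α = 0.52·10.07 ≈ 5.24, β = 0.48·10.07 ≈ 4.83.

α ≈ 5.24, β ≈ 4.83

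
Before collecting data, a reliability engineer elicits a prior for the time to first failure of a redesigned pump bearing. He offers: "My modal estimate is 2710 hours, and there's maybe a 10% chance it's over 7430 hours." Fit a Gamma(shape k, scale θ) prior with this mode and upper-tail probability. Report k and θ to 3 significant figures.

Gamma(k,θ) with k>1 has mode (k−1)θ, so θ = 2710/(k−1).
Need P(X < 7430) = 0.9 with θ tied to k this way. Start at k = 2, θ = 2710: P(X<7430) ≈ 0.759.
Too low — raise k to concentrate. Iterating converges to k ≈ 2.88.
Then θ = 2710/(2.88−1) ≈ 1440.

k ≈ 2.88, θ ≈ 1440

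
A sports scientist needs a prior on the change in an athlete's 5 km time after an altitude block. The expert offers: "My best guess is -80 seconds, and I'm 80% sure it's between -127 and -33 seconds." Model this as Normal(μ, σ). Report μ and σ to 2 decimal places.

A symmetric 80% interval runs μ ± z·σ with z = 1.282.
Half-width = 47, so σ = 47/1.282 = 36.67.
μ is the stated best guess, -80.00.

μ = -80.00, σ = 36.67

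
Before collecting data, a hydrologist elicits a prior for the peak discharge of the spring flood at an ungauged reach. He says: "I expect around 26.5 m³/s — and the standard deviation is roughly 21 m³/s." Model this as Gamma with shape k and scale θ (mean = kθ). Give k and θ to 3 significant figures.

For Gamma(k, scale θ): mean = kθ, variance = kθ², so CV = 1/√k.
CV = SD/mean = 21/26.5 = 0.7925, hence k = 1/CV² = 1.59.
Then θ = mean/k = 26.5/1.59 = 16.6.

k ≈ 1.59, θ ≈ 16.6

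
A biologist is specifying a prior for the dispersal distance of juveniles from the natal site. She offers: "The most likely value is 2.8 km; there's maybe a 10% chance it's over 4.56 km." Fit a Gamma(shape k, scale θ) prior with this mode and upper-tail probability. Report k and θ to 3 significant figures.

k ≈ 8.92, θ ≈ 0.354

Gamma(k,θ) with k>1 has mode (k−1)θ, so θ = 2.8/(k−1).
Need P(X < 4.56) = 0.9 with θ tied to k this way. Start at k = 2, θ = 2.8: P(X<4.56) ≈ 0.484.
Too low — raise k to concentrate. Iterating converges to k ≈ 8.92.
Then θ = 2.8/(8.92−1) ≈ 0.354.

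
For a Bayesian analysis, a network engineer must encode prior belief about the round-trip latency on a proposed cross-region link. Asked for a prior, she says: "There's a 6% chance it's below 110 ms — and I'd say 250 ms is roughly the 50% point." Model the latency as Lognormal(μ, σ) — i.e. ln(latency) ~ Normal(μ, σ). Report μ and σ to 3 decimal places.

If T ~ Lognormal(μ,σ) then ln T ~ Normal(μ,σ), so the p-quantile of ln T is μ + z_p·σ.
ln(110) = 4.7 and ln(250) = 5.521; z_{0.06} = -1.555, z_{0.5} = 0.
σ = (5.521 − 4.7)/(0 − (-1.555)) = 0.528.
μ = 4.7 − (-1.555)·0.528 = 5.521.

μ ≈ 5.521, σ ≈ 0.528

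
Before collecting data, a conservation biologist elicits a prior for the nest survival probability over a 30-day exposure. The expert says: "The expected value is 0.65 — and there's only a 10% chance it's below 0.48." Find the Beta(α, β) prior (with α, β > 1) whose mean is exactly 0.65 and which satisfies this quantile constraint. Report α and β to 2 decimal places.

With mean 0.65 fixed, write α = 0.65s, β = 0.35s where s = α+β.
Need P(θ < 0.48) = 0.1 under Beta(0.65s, 0.35s). Normal approximation: (q−m)/√(m(1−m)/s) ≈ z_{0.1} = -1.28, so s ≈ 0.65·0.35·(-1.28)²/(0.48−0.65)² = 12.9.
At s = 12.9: P(θ<0.48) ≈ 0.103. Adjusting to match 0.1 gives s ≈ 13.30.
So α = 0.65·13.30 ≈ 8.65, β = 0.35·13.30 ≈ 4.66.

α ≈ 8.65, β ≈ 4.66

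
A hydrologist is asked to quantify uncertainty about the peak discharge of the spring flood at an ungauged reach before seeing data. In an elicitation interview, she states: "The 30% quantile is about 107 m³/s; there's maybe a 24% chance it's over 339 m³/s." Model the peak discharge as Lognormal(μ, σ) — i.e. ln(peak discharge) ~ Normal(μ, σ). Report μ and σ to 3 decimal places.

μ ≈ 5.164, σ ≈ 0.937

If T ~ Lognormal(μ,σ) then ln T ~ Normal(μ,σ), so the p-quantile of ln T is μ + z_p·σ.
ln(107) = 4.673 and ln(339) = 5.826; z_{0.3} = -0.5244, z_{0.76} = 0.7063.
σ = (5.826 − 4.673)/(0.7063 − (-0.5244)) = 0.937.
μ = 4.673 − (-0.5244)·0.937 = 5.164.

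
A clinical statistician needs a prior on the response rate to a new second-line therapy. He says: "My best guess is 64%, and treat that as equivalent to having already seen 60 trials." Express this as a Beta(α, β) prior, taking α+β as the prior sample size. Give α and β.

Under the effective-sample-size interpretation, Beta(α, β) has prior mean α/(α+β) and prior sample size α+β.
So α+β = 60 and α/(α+β) = 0.64, giving α = 0.64·60 = 38.4 and β = 60 − 38.4 = 21.6.

α = 38.4, β = 21.6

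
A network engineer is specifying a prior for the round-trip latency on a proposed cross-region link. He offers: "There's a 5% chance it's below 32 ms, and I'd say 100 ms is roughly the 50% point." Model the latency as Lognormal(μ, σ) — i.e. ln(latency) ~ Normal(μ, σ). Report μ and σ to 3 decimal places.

μ ≈ 4.605, σ ≈ 0.693

If T ~ Lognormal(μ,σ) then ln T ~ Normal(μ,σ), so the p-quantile of ln T is μ + z_p·σ.
ln(32) = 3.466 and ln(100) = 4.605; z_{0.05} = -1.645, z_{0.5} = 0.
σ = (4.605 − 3.466)/(0 − (-1.645)) = 0.693.
μ = 3.466 − (-1.645)·0.693 = 4.605.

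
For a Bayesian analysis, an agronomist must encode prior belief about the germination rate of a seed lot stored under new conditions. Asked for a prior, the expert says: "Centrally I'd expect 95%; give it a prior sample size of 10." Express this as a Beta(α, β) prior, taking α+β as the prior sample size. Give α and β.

α = 9.5, β = 0.5

Under the effective-sample-size interpretation, Beta(α, β) has prior mean α/(α+β) and prior sample size α+β.
So α+β = 10 and α/(α+β) = 0.95, giving α = 0.95·10 = 9.5 and β = 10 − 9.5 = 0.5.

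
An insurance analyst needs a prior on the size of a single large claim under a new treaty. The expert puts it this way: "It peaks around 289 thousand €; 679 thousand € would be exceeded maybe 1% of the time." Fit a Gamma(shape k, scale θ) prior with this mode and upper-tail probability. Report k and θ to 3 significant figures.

k ≈ 7.52, θ ≈ 44.3

Gamma(k,θ) with k>1 has mode (k−1)θ, so θ = 289/(k−1).
Need P(X < 679) = 0.99 with θ tied to k this way. Start at k = 2, θ = 289: P(X<679) ≈ 0.680.
Too low — raise k to concentrate. Iterating converges to k ≈ 7.52.
Then θ = 289/(7.52−1) ≈ 44.3.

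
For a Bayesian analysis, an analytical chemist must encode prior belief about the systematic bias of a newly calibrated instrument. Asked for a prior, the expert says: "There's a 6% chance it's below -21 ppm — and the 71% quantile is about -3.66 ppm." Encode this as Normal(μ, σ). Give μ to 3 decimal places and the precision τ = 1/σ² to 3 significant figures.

The p-quantile of Normal(μ,σ) is μ + z_p·σ, with z_{0.06} = -1.555 and z_{0.71} = 0.5534.
Eliminate σ: μ = (z₂·x₁ − z₁·x₂)/(z₂ − z₁) = (0.5534·-21 − (-1.555)·-3.66)/2.108 = -8.212.
Then σ = (x₂ − x₁)/(z₂ − z₁) = (-3.66 − -21)/2.108 = 8.225.
Precision τ = 1/σ² = 1/8.225² = 0.0148.

μ = -8.212, τ = 0.0148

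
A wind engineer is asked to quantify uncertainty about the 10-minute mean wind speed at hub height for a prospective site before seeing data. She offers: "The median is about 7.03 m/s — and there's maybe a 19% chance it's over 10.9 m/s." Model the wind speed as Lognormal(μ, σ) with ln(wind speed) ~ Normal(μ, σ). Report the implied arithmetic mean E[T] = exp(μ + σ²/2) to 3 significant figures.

If T ~ Lognormal(μ,σ) then ln T ~ Normal(μ,σ), so the p-quantile of ln T is μ + z_p·σ.
ln(7.03) = 1.95 and ln(10.9) = 2.389; z_{0.5} = 0, z_{0.81} = 0.8779.
σ = (2.389 − 1.95)/(0.8779 − (0)) = 0.500.
μ = 1.95 − (0)·0.500 = 1.950.
E[T] = exp(μ + σ²/2) = exp(1.950 + 0.1248) = 7.96 m/s.

E[T] ≈ 7.96 m/s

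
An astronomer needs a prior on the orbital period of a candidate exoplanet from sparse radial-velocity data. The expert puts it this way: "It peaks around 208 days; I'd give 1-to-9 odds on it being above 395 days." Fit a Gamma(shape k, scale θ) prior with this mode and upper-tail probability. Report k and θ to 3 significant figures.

k ≈ 5.65, θ ≈ 44.7

Gamma(k,θ) with k>1 has mode (k−1)θ, so θ = 208/(k−1).
Need P(X < 395) = 0.9 with θ tied to k this way. Start at k = 2, θ = 208: P(X<395) ≈ 0.566.
Too low — raise k to concentrate. Iterating converges to k ≈ 5.65.
Then θ = 208/(5.65−1) ≈ 44.7.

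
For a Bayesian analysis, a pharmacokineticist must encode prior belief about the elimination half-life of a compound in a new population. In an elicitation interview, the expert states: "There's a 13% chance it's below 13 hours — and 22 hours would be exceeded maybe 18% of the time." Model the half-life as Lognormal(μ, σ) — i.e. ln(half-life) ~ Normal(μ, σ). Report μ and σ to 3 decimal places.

μ ≈ 2.855, σ ≈ 0.258

If T ~ Lognormal(μ,σ) then ln T ~ Normal(μ,σ), so the p-quantile of ln T is μ + z_p·σ.
ln(13) = 2.565 and ln(22) = 3.091; z_{0.13} = -1.126, z_{0.82} = 0.9154.
σ = (3.091 − 2.565)/(0.9154 − (-1.126)) = 0.258.
μ = 2.565 − (-1.126)·0.258 = 2.855.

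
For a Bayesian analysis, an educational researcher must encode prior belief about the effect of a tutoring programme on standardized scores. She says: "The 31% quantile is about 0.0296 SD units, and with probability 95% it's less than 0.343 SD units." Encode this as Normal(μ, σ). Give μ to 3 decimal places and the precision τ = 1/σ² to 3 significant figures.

μ = 0.102, τ = 46.7

For Normal(μ,σ), the p-quantile is μ + z_p·σ. Here z_{0.31} = -0.4959, z_{0.95} = 1.645.
So 0.0296 = μ − 0.4959σ and 0.343 = μ + 1.645σ.
Subtracting: σ = (0.343 − 0.0296)/(1.645 − (-0.4959)) = 0.146.
Then μ = 0.0296 − (-0.4959)·0.146 = 0.102.
Precision τ = 1/σ² = 1/0.1464² = 46.7.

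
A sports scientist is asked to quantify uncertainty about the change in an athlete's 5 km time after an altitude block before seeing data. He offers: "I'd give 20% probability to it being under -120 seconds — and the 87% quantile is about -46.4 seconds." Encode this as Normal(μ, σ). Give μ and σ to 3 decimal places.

μ = -88.525, σ = 37.398

The p-quantile of Normal(μ,σ) is μ + z_p·σ, with z_{0.2} = -0.8416 and z_{0.87} = 1.126.
Eliminate σ: μ = (z₂·x₁ − z₁·x₂)/(z₂ − z₁) = (1.126·-120 − (-0.8416)·-46.4)/1.968 = -88.525.
Then σ = (x₂ − x₁)/(z₂ − z₁) = (-46.4 − -120)/1.968 = 37.398.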